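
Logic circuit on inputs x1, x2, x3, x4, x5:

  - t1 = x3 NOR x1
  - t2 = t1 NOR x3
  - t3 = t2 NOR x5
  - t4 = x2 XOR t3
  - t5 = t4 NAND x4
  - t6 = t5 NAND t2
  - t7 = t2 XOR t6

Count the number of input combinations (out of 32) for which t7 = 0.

2

t7 = t2 XOR t6 must be 0, so t2 and t6 are equal.
Satisfying assignments:
  x1=1, x2=1, x3=0, x4=1, x5=0
  x1=1, x2=1, x3=0, x4=1, x5=1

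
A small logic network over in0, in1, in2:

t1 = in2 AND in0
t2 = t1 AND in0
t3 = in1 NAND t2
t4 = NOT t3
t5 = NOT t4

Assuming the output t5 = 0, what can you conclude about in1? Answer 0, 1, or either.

t5 = NOT t4 must be 0, so t4 = 1.
t4 = NOT t3 must be 1, so t3 = 0.
t3 = in1 NAND t2 must be 0, so both in1 = 1 and t2 = 1.
Every assignment with t5 = 0 has in1 = 1; there are 1 such assignment(s).
  in0=1, in1=1, in2=1

1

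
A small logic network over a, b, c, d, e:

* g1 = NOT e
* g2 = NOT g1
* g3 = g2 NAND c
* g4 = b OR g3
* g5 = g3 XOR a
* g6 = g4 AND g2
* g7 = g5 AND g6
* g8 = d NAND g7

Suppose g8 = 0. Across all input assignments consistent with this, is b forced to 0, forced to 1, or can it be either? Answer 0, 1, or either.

Both values of b occur among assignments with g8 = 0:
  b=0: a=0, b=0, c=0, d=1, e=1
  b=1: a=0, b=1, c=0, d=1, e=1

either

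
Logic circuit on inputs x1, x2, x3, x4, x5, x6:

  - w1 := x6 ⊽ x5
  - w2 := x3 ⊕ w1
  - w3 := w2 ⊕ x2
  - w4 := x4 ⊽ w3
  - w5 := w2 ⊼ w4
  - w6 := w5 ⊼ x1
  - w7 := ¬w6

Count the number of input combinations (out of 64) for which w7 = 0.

36

w7 = ¬w6 must be 0, so w6 = 1.
Enumerating the 64 input combinations, 36 give w7 = 0 and 28 give w7 = 1.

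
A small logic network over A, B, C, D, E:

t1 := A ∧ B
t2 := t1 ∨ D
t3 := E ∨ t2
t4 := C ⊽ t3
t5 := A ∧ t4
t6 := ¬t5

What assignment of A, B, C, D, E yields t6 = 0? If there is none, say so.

A=1, B=0, C=0, D=0, E=0

t6 = ¬t5 must be 0, so t5 = 1.
Check with A=1, B=0, C=0, D=0, E=0:
t1 = A ∧ B = 1 ∧ 0 = 0
t2 = t1 ∨ D = 0 ∨ 0 = 0
t3 = E ∨ t2 = 0 ∨ 0 = 0
t4 = C ⊽ t3 = 0 ⊽ 0 = 1
t5 = A ∧ t4 = 1 ∧ 1 = 1
t6 = ¬t5 = ¬1 = 0
So t6 = 0 as required.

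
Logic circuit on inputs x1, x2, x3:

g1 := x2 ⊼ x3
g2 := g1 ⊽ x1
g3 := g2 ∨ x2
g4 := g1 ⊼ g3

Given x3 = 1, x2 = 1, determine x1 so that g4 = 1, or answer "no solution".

g4 = g1 ⊼ g3 must be 1, so at least one of g1, g3 is 0.
Check with x3 = 1, x2 = 1 and x1=1:
g1 = x2 ⊼ x3 = 1 ⊼ 1 = 0
g2 = g1 ⊽ x1 = 0 ⊽ 1 = 0
g3 = g2 ∨ x2 = 0 ∨ 1 = 1
g4 = g1 ⊼ g3 = 0 ⊼ 1 = 1
So g4 = 1.

x1=1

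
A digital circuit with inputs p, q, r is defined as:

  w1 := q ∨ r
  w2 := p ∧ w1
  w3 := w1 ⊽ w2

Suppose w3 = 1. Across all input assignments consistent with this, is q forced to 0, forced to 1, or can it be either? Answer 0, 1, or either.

w3 = w1 ⊽ w2 must be 1, so both w1 = 0 and w2 = 0.
w1 = q ∨ r must be 0, so both q = 0 and r = 0.
Every assignment with w3 = 1 has q = 0; there are 2 such assignment(s).
  p=0, q=0, r=0
  p=1, q=0, r=0

0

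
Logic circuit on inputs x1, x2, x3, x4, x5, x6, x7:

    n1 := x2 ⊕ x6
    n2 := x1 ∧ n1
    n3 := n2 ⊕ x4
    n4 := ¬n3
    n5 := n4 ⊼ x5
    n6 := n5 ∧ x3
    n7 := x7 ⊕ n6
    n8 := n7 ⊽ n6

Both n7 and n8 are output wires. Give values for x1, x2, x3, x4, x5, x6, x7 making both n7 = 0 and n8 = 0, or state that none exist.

Check with x1=1, x2=0, x3=1, x4=0, x5=0, x6=0, x7=1:
n1 = x2 ⊕ x6 = 0 ⊕ 0 = 0
n2 = x1 ∧ n1 = 1 ∧ 0 = 0
n3 = n2 ⊕ x4 = 0 ⊕ 0 = 0
n4 = ¬n3 = ¬0 = 1
n5 = n4 ⊼ x5 = 1 ⊼ 0 = 1
n6 = n5 ∧ x3 = 1 ∧ 1 = 1
n7 = x7 ⊕ n6 = 1 ⊕ 1 = 0
n8 = n7 ⊽ n6 = 0 ⊽ 1 = 0
So n7 = 0 and n8 = 0.

x1=1, x2=0, x3=1, x4=0, x5=0, x6=0, x7=1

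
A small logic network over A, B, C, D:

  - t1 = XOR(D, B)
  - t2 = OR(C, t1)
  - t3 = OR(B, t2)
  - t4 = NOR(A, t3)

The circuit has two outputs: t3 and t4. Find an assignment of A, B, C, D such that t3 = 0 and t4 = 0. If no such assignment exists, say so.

Check with A=1, B=0, C=0, D=0:
t1 = XOR(D, B) = XOR(0, 0) = 0
t2 = OR(C, t1) = OR(0, 0) = 0
t3 = OR(B, t2) = OR(0, 0) = 0
t4 = NOR(A, t3) = NOR(1, 0) = 0
So t3 = 0 and t4 = 0.

A=1, B=0, C=0, D=0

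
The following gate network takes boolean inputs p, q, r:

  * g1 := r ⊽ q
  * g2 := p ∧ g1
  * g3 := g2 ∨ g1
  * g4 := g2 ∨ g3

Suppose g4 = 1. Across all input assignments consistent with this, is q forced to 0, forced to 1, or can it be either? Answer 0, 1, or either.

g4 = g2 ∨ g3 must be 1, so at least one of g2, g3 is 1.
Every assignment with g4 = 1 has q = 0; there are 2 such assignment(s).
  p=0, q=0, r=0
  p=1, q=0, r=0

0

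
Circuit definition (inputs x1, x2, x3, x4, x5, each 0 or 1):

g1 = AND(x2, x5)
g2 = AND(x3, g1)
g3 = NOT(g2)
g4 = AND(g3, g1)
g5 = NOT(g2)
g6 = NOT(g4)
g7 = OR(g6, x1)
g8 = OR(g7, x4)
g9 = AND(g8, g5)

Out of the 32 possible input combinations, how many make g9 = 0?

5

g9 = AND(g8, g5) must be 0, so at least one of g8, g5 is 0.
Enumerating the 32 input combinations, 5 give g9 = 0 and 27 give g9 = 1.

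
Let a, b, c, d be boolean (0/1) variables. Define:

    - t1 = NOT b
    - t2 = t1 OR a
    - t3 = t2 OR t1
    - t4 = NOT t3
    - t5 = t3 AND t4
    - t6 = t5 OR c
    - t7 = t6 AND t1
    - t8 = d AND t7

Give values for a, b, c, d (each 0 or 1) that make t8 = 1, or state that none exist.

a=0 b=0 c=1 d=1

t8 = d AND t7 must be 1, so both d = 1 and t7 = 1.
t7 = t6 AND t1 must be 1, so both t6 = 1 and t1 = 1.
Check with a=0 b=0 c=1 d=1:
t1 = NOT b = NOT 0 = 1
t2 = t1 OR a = 1 OR 0 = 1
t3 = t2 OR t1 = 1 OR 1 = 1
t4 = NOT t3 = NOT 1 = 0
t5 = t3 AND t4 = 1 AND 0 = 0
t6 = t5 OR c = 0 OR 1 = 1
t7 = t6 AND t1 = 1 AND 1 = 1
t8 = d AND t7 = 1 AND 1 = 1
So t8 = 1 as required.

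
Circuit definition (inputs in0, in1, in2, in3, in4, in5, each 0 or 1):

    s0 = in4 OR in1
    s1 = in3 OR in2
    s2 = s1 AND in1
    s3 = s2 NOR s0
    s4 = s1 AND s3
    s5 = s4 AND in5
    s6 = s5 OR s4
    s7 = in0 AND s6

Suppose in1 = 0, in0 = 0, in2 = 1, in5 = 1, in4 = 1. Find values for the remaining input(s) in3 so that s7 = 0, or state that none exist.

Check with in1 = 0, in0 = 0, in2 = 1, in5 = 1, in4 = 1 and in3=0:
s0 = in4 OR in1 = 1 OR 0 = 1
s1 = in3 OR in2 = 0 OR 1 = 1
s2 = s1 AND in1 = 1 AND 0 = 0
s3 = s2 NOR s0 = 0 NOR 1 = 0
s4 = s1 AND s3 = 1 AND 0 = 0
s5 = s4 AND in5 = 0 AND 1 = 0
s6 = s5 OR s4 = 0 OR 0 = 0
s7 = in0 AND s6 = 0 AND 0 = 0
So s7 = 0.

in3=0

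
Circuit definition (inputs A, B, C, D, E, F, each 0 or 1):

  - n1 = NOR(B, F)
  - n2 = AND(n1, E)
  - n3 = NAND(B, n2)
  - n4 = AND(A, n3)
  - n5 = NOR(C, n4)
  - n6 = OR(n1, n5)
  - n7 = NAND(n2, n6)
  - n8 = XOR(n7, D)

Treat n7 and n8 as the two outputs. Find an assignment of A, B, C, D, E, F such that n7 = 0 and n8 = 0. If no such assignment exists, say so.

Check with A=0, B=0, C=0, D=0, E=1, F=0:
n1 = NOR(B, F) = NOR(0, 0) = 1
n2 = AND(n1, E) = AND(1, 1) = 1
n3 = NAND(B, n2) = NAND(0, 1) = 1
n4 = AND(A, n3) = AND(0, 1) = 0
n5 = NOR(C, n4) = NOR(0, 0) = 1
n6 = OR(n1, n5) = OR(1, 1) = 1
n7 = NAND(n2, n6) = NAND(1, 1) = 0
n8 = XOR(n7, D) = XOR(0, 0) = 0
So n7 = 0 and n8 = 0.

A=0, B=0, C=0, D=0, E=1, F=0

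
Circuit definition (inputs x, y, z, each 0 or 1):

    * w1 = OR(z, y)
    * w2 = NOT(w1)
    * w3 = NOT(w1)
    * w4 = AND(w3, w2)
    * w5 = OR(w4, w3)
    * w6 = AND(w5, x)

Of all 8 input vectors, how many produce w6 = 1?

w6 = AND(w5, x) must be 1, so both w5 = 1 and x = 1.
Satisfying assignments:
  x=1, y=0, z=0

1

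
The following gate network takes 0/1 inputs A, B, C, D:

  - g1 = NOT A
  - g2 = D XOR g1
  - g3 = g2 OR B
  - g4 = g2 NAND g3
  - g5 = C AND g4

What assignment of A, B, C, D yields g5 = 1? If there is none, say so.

g5 = C AND g4 must be 1, so both C = 1 and g4 = 1.
Check with A=1, B=0, C=1, D=0:
g1 = NOT A = NOT 1 = 0
g2 = D XOR g1 = 0 XOR 0 = 0
g3 = g2 OR B = 0 OR 0 = 0
g4 = g2 NAND g3 = 0 NAND 0 = 1
g5 = C AND g4 = 1 AND 1 = 1
So g5 = 1 as required.

A=1, B=0, C=1, D=0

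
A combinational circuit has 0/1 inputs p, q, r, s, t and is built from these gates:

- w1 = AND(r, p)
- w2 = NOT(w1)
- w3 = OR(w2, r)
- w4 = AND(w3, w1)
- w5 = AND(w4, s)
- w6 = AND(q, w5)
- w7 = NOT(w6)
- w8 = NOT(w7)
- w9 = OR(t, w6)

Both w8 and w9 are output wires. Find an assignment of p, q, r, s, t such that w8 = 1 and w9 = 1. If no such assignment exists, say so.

Check with p=1, q=1, r=1, s=1, t=0:
w1 = AND(r, p) = AND(1, 1) = 1
w2 = NOT(w1) = NOT 1 = 0
w3 = OR(w2, r) = OR(0, 1) = 1
w4 = AND(w3, w1) = AND(1, 1) = 1
w5 = AND(w4, s) = AND(1, 1) = 1
w6 = AND(q, w5) = AND(1, 1) = 1
w7 = NOT(w6) = NOT 1 = 0
w8 = NOT(w7) = NOT 0 = 1
w9 = OR(t, w6) = OR(0, 1) = 1
So w8 = 1 and w9 = 1.

p=1, q=1, r=1, s=1, t=0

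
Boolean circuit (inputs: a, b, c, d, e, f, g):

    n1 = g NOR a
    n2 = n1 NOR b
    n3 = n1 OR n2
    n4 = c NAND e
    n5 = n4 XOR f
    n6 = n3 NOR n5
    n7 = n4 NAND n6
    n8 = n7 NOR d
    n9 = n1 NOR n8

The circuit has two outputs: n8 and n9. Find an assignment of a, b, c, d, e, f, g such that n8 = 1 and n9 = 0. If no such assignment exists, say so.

Check with a=1, b=1, c=0, d=0, e=0, f=1, g=1:
n1 = g NOR a = 1 NOR 1 = 0
n2 = n1 NOR b = 0 NOR 1 = 0
n3 = n1 OR n2 = 0 OR 0 = 0
n4 = c NAND e = 0 NAND 0 = 1
n5 = n4 XOR f = 1 XOR 1 = 0
n6 = n3 NOR n5 = 0 NOR 0 = 1
n7 = n4 NAND n6 = 1 NAND 1 = 0
n8 = n7 NOR d = 0 NOR 0 = 1
n9 = n1 NOR n8 = 0 NOR 1 = 0
So n8 = 1 and n9 = 0.

a=1, b=1, c=0, d=0, e=0, f=1, g=1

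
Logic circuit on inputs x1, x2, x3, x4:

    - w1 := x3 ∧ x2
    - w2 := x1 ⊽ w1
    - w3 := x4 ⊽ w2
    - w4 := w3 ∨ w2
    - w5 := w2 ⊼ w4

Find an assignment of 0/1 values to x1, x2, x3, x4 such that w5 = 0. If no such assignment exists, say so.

x1=0, x2=0, x3=0, x4=1

Check with x1=0, x2=0, x3=0, x4=1:
w1 = x3 ∧ x2 = 0 ∧ 0 = 0
w2 = x1 ⊽ w1 = 0 ⊽ 0 = 1
w3 = x4 ⊽ w2 = 1 ⊽ 1 = 0
w4 = w3 ∨ w2 = 0 ∨ 1 = 1
w5 = w2 ⊼ w4 = 1 ⊼ 1 = 0
So w5 = 0 as required.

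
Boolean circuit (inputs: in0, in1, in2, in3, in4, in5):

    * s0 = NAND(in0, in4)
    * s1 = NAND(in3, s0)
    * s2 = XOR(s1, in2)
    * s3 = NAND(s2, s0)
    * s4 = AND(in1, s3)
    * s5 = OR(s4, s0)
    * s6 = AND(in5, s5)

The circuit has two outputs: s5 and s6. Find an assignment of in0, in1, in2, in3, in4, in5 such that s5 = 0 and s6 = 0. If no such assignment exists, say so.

Check with in0=1, in1=0, in2=0, in3=0, in4=1, in5=0:
s0 = NAND(in0, in4) = NAND(1, 1) = 0
s1 = NAND(in3, s0) = NAND(0, 0) = 1
s2 = XOR(s1, in2) = XOR(1, 0) = 1
s3 = NAND(s2, s0) = NAND(1, 0) = 1
s4 = AND(in1, s3) = AND(0, 1) = 0
s5 = OR(s4, s0) = OR(0, 0) = 0
s6 = AND(in5, s5) = AND(0, 0) = 0
So s5 = 0 and s6 = 0.

in0=1, in1=0, in2=0, in3=0, in4=1, in5=0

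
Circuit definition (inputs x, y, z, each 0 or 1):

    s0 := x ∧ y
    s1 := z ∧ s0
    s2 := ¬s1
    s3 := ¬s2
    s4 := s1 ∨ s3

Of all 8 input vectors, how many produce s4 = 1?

s4 = s1 ∨ s3 must be 1, so at least one of s1, s3 is 1.
Satisfying assignments:
  x=1, y=1, z=1

1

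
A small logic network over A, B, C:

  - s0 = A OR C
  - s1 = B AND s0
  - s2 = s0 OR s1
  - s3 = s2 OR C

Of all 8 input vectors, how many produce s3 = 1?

s3 = s2 OR C must be 1, so at least one of s2, C is 1.
Satisfying assignments:
  A=0, B=0, C=1
  A=0, B=1, C=1
  A=1, B=0, C=0
  A=1, B=0, C=1
  A=1, B=1, C=0
  A=1, B=1, C=1

6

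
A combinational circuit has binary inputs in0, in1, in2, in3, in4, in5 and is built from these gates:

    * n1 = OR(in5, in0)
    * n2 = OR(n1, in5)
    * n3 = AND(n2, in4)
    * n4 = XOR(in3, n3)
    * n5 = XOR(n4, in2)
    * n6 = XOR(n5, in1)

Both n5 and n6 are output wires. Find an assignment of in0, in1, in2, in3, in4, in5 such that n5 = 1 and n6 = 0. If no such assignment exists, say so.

Check with in0=1, in1=1, in2=1, in3=1, in4=1, in5=1:
n1 = OR(in5, in0) = OR(1, 1) = 1
n2 = OR(n1, in5) = OR(1, 1) = 1
n3 = AND(n2, in4) = AND(1, 1) = 1
n4 = XOR(in3, n3) = XOR(1, 1) = 0
n5 = XOR(n4, in2) = XOR(0, 1) = 1
n6 = XOR(n5, in1) = XOR(1, 1) = 0
So n5 = 1 and n6 = 0.

in0=1, in1=1, in2=1, in3=1, in4=1, in5=1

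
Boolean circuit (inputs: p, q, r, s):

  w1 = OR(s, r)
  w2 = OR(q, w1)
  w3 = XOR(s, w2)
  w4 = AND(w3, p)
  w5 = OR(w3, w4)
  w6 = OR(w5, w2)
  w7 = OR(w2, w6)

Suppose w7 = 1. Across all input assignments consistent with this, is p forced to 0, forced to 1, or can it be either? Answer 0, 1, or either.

Both values of p occur among assignments with w7 = 1:
  p=0: p=0, q=0, r=0, s=1
  p=1: p=1, q=0, r=0, s=1

either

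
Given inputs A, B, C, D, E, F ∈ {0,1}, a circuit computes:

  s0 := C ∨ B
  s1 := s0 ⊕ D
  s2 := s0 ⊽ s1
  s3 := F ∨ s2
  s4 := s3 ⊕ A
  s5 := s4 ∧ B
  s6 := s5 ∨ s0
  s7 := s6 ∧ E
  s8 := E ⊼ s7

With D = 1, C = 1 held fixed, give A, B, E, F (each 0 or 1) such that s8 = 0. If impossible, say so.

Check with D = 1, C = 1 and A=1, B=0, E=1, F=0:
s0 = C ∨ B = 1 ∨ 0 = 1
s1 = s0 ⊕ D = 1 ⊕ 1 = 0
s2 = s0 ⊽ s1 = 1 ⊽ 0 = 0
s3 = F ∨ s2 = 0 ∨ 0 = 0
s4 = s3 ⊕ A = 0 ⊕ 1 = 1
s5 = s4 ∧ B = 1 ∧ 0 = 0
s6 = s5 ∨ s0 = 0 ∨ 1 = 1
s7 = s6 ∧ E = 1 ∧ 1 = 1
s8 = E ⊼ s7 = 1 ⊼ 1 = 0
So s8 = 0.

A=1, B=0, E=1, F=0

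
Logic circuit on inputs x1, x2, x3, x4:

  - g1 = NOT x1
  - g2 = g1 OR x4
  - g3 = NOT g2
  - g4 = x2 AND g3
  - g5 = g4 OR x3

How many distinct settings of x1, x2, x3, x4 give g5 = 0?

g5 = g4 OR x3 must be 0, so both g4 = 0 and x3 = 0.
g4 = x2 AND g3 must be 0, so at least one of x2, g3 is 0.
Enumerating the 16 input combinations, 7 give g5 = 0 and 9 give g5 = 1.

7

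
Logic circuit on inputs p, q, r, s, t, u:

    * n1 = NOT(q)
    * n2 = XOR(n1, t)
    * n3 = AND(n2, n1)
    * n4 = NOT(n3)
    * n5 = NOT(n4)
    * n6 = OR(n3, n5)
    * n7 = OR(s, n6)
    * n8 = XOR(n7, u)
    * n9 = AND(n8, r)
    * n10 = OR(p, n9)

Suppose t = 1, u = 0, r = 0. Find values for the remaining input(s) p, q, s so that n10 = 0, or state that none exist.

p=0 q=0 s=1

Check with t = 1, u = 0, r = 0 and p=0, q=0, s=1:
n1 = NOT(q) = NOT 0 = 1
n2 = XOR(n1, t) = XOR(1, 1) = 0
n3 = AND(n2, n1) = AND(0, 1) = 0
n4 = NOT(n3) = NOT 0 = 1
n5 = NOT(n4) = NOT 1 = 0
n6 = OR(n3, n5) = OR(0, 0) = 0
n7 = OR(s, n6) = OR(1, 0) = 1
n8 = XOR(n7, u) = XOR(1, 0) = 1
n9 = AND(n8, r) = AND(1, 0) = 0
n10 = OR(p, n9) = OR(0, 0) = 0
So n10 = 0.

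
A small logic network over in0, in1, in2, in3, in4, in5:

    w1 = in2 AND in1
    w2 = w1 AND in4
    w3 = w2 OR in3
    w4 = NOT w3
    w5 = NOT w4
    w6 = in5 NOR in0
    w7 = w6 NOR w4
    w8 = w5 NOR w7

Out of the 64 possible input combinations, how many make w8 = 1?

w8 = w5 NOR w7 must be 1, so both w5 = 0 and w7 = 0.
w5 = NOT w4 must be 0, so w4 = 1.
Enumerating the 64 input combinations, 28 give w8 = 1 and 36 give w8 = 0.

28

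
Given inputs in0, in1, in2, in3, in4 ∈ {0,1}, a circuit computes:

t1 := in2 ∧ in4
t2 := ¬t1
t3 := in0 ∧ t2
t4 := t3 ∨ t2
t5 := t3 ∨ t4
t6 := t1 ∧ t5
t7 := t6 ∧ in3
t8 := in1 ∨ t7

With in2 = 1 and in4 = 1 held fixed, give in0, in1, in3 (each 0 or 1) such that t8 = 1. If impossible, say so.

t8 = in1 ∨ t7 must be 1, so at least one of in1, t7 is 1.
Check with in2 = 1 and in4 = 1 and in0=0, in1=1, in3=0:
t1 = in2 ∧ in4 = 1 ∧ 1 = 1
t2 = ¬t1 = ¬1 = 0
t3 = in0 ∧ t2 = 0 ∧ 0 = 0
t4 = t3 ∨ t2 = 0 ∨ 0 = 0
t5 = t3 ∨ t4 = 0 ∨ 0 = 0
t6 = t1 ∧ t5 = 1 ∧ 0 = 0
t7 = t6 ∧ in3 = 0 ∧ 0 = 0
t8 = in1 ∨ t7 = 1 ∨ 0 = 1
So t8 = 1.

in0=0 in1=1 in3=0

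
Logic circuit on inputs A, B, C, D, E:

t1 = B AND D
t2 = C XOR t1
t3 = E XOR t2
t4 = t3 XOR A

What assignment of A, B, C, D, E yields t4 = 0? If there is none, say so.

t4 = t3 XOR A must be 0, so t3 and A are equal.
Check with A=1, B=0, C=0, D=0, E=1:
t1 = B AND D = 0 AND 0 = 0
t2 = C XOR t1 = 0 XOR 0 = 0
t3 = E XOR t2 = 1 XOR 0 = 1
t4 = t3 XOR A = 1 XOR 1 = 0
So t4 = 0 as required.

A=1, B=0, C=0, D=0, E=1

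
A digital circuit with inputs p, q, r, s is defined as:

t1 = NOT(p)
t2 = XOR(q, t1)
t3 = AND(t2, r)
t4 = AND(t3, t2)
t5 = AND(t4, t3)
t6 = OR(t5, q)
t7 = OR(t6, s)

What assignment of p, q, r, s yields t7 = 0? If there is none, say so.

Check with p=1 q=0 r=1 s=0:
t1 = NOT(p) = NOT 1 = 0
t2 = XOR(q, t1) = XOR(0, 0) = 0
t3 = AND(t2, r) = AND(0, 1) = 0
t4 = AND(t3, t2) = AND(0, 0) = 0
t5 = AND(t4, t3) = AND(0, 0) = 0
t6 = OR(t5, q) = OR(0, 0) = 0
t7 = OR(t6, s) = OR(0, 0) = 0
So t7 = 0 as required.

p=1 q=0 r=1 s=0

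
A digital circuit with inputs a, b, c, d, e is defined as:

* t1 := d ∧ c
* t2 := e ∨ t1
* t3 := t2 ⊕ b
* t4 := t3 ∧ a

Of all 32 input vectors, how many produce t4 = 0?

24

t4 = t3 ∧ a must be 0, so at least one of t3, a is 0.
Enumerating the 32 input combinations, 24 give t4 = 0 and 8 give t4 = 1.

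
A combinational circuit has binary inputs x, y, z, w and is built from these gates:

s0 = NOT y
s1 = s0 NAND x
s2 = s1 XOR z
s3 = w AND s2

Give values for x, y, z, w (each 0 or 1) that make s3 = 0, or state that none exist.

s3 = w AND s2 must be 0, so at least one of w, s2 is 0.
Check with x=1, y=1, z=1, w=1:
s0 = NOT y = NOT 1 = 0
s1 = s0 NAND x = 0 NAND 1 = 1
s2 = s1 XOR z = 1 XOR 1 = 0
s3 = w AND s2 = 1 AND 0 = 0
So s3 = 0 as required.

x=1, y=1, z=1, w=1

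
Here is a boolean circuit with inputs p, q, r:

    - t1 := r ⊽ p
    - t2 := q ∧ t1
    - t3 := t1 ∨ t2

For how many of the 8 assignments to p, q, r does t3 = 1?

t3 = t1 ∨ t2 must be 1, so at least one of t1, t2 is 1.
Enumerating the 8 input combinations, 2 give t3 = 1 and 6 give t3 = 0.

2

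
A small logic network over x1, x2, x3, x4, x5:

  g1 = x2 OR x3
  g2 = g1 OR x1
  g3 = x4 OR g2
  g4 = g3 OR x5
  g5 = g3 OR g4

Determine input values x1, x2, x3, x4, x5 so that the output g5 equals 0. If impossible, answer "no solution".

x1=0, x2=0, x3=0, x4=0, x5=0

g5 = g3 OR g4 must be 0, so both g3 = 0 and g4 = 0.
g3 = x4 OR g2 must be 0, so both x4 = 0 and g2 = 0.
g4 = g3 OR x5 must be 0, so both g3 = 0 and x5 = 0.
Check with x1=0, x2=0, x3=0, x4=0, x5=0:
g1 = x2 OR x3 = 0 OR 0 = 0
g2 = g1 OR x1 = 0 OR 0 = 0
g3 = x4 OR g2 = 0 OR 0 = 0
g4 = g3 OR x5 = 0 OR 0 = 0
g5 = g3 OR g4 = 0 OR 0 = 0
So g5 = 0 as required.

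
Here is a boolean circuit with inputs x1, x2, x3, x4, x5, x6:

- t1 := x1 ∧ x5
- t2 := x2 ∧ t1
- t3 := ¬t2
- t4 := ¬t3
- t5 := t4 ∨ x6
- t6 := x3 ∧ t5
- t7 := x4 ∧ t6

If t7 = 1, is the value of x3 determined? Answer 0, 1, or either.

t7 = x4 ∧ t6 must be 1, so both x4 = 1 and t6 = 1.
Every assignment with t7 = 1 has x3 = 1; there are 9 such assignment(s).

1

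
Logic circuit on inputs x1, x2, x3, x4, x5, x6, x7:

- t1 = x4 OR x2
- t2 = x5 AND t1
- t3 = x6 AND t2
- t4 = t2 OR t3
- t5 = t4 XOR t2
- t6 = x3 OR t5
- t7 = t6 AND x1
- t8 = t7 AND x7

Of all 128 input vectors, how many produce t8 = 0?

t8 = t7 AND x7 must be 0, so at least one of t7, x7 is 0.
Enumerating the 128 input combinations, 112 give t8 = 0 and 16 give t8 = 1.

112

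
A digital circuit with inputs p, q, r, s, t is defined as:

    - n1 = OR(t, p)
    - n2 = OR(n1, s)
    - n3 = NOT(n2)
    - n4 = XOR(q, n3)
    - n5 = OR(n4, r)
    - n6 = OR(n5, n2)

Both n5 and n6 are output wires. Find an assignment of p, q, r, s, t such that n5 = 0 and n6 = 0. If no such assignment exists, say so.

p=0 q=1 r=0 s=0 t=0

Check with p=0 q=1 r=0 s=0 t=0:
n1 = OR(t, p) = OR(0, 0) = 0
n2 = OR(n1, s) = OR(0, 0) = 0
n3 = NOT(n2) = NOT 0 = 1
n4 = XOR(q, n3) = XOR(1, 1) = 0
n5 = OR(n4, r) = OR(0, 0) = 0
n6 = OR(n5, n2) = OR(0, 0) = 0
So n5 = 0 and n6 = 0.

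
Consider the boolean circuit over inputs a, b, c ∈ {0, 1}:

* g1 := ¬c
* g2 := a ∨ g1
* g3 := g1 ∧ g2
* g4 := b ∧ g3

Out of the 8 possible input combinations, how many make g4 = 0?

g4 = b ∧ g3 must be 0, so at least one of b, g3 is 0.
Satisfying assignments:
  a=0, b=0, c=0
  a=0, b=0, c=1
  a=0, b=1, c=1
  a=1, b=0, c=0
  a=1, b=0, c=1
  a=1, b=1, c=1

6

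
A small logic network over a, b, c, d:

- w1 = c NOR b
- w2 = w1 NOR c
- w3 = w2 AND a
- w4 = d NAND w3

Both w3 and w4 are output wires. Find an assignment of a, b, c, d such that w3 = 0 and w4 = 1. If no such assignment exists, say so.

Check with a=0, b=0, c=0, d=0:
w1 = c NOR b = 0 NOR 0 = 1
w2 = w1 NOR c = 1 NOR 0 = 0
w3 = w2 AND a = 0 AND 0 = 0
w4 = d NAND w3 = 0 NAND 0 = 1
So w3 = 0 and w4 = 1.

a=0, b=0, c=0, d=0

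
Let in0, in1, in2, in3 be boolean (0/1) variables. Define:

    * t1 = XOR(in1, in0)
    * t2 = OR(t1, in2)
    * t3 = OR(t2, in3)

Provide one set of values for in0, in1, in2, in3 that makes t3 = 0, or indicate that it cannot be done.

Check with in0=1, in1=1, in2=0, in3=0:
t1 = XOR(in1, in0) = XOR(1, 1) = 0
t2 = OR(t1, in2) = OR(0, 0) = 0
t3 = OR(t2, in3) = OR(0, 0) = 0
So t3 = 0 as required.

in0=1, in1=1, in2=0, in3=0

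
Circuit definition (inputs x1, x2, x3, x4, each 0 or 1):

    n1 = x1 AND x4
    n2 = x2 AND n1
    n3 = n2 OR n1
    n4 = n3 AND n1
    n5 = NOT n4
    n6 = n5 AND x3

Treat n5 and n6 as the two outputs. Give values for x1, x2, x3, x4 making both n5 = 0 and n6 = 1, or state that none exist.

Across all 16 input combinations, none give both n5 = 0 and n6 = 1.

no solution exists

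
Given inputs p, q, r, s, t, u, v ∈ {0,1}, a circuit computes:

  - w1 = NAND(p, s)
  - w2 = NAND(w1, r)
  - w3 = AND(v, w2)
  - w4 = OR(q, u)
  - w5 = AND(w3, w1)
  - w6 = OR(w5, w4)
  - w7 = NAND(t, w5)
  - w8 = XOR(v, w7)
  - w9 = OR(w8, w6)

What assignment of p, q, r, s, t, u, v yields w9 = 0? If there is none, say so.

p=0, q=0, r=1, s=0, t=0, u=0, v=1

w9 = OR(w8, w6) must be 0, so both w8 = 0 and w6 = 0.
Check with p=0, q=0, r=1, s=0, t=0, u=0, v=1:
w1 = NAND(p, s) = NAND(0, 0) = 1
w2 = NAND(w1, r) = NAND(1, 1) = 0
w3 = AND(v, w2) = AND(1, 0) = 0
w4 = OR(q, u) = OR(0, 0) = 0
w5 = AND(w3, w1) = AND(0, 1) = 0
w6 = OR(w5, w4) = OR(0, 0) = 0
w7 = NAND(t, w5) = NAND(0, 0) = 1
w8 = XOR(v, w7) = XOR(1, 1) = 0
w9 = OR(w8, w6) = OR(0, 0) = 0
So w9 = 0 as required.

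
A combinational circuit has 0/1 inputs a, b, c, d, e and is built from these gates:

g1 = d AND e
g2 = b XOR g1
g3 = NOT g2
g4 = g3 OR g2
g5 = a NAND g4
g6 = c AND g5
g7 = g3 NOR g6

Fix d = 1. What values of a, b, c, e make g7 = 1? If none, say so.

g7 = g3 NOR g6 must be 1, so both g3 = 0 and g6 = 0.
Check with d = 1 and a=1, b=0, c=1, e=1:
g1 = d AND e = 1 AND 1 = 1
g2 = b XOR g1 = 0 XOR 1 = 1
g3 = NOT g2 = NOT 1 = 0
g4 = g3 OR g2 = 0 OR 1 = 1
g5 = a NAND g4 = 1 NAND 1 = 0
g6 = c AND g5 = 1 AND 0 = 0
g7 = g3 NOR g6 = 0 NOR 0 = 1
So g7 = 1.

a=1 b=0 c=1 e=1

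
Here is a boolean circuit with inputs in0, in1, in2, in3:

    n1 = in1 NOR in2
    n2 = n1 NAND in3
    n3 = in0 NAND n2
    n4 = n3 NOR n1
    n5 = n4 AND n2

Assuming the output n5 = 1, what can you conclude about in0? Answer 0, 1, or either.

n5 = n4 AND n2 must be 1, so both n4 = 1 and n2 = 1.
Every assignment with n5 = 1 has in0 = 1; there are 6 such assignment(s).

1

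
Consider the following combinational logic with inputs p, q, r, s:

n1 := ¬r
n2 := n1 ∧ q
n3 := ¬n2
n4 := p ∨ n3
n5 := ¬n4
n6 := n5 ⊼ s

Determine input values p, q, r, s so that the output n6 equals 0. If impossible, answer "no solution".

n6 = n5 ⊼ s must be 0, so both n5 = 1 and s = 1.
n5 = ¬n4 must be 1, so n4 = 0.
Check with p=0, q=1, r=0, s=1:
n1 = ¬r = ¬0 = 1
n2 = n1 ∧ q = 1 ∧ 1 = 1
n3 = ¬n2 = ¬1 = 0
n4 = p ∨ n3 = 0 ∨ 0 = 0
n5 = ¬n4 = ¬0 = 1
n6 = n5 ⊼ s = 1 ⊼ 1 = 0
So n6 = 0 as required.

p=0, q=1, r=0, s=1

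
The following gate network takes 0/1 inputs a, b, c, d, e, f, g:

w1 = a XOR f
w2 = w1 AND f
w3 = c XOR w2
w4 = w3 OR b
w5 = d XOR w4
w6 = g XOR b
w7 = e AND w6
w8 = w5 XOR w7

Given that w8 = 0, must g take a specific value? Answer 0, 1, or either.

either

Both values of g occur among assignments with w8 = 0:
  g=0: a=0, b=0, c=0, d=0, e=0, f=0, g=0
  g=1: a=0, b=0, c=0, d=0, e=0, f=0, g=1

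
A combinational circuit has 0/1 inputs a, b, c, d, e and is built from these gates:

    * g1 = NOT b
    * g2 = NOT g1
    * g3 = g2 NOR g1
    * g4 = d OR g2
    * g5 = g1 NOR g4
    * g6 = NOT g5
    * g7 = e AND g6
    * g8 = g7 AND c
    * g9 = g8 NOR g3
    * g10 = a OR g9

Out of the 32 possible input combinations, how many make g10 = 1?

g10 = a OR g9 must be 1, so at least one of a, g9 is 1.
Enumerating the 32 input combinations, 28 give g10 = 1 and 4 give g10 = 0.

28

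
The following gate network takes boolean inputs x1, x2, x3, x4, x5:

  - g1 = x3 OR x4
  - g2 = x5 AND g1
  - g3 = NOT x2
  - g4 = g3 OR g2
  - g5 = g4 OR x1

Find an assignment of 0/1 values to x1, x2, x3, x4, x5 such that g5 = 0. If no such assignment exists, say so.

x1=0 x2=1 x3=1 x4=1 x5=0

g5 = g4 OR x1 must be 0, so both g4 = 0 and x1 = 0.
g4 = g3 OR g2 must be 0, so both g3 = 0 and g2 = 0.
Check with x1=0 x2=1 x3=1 x4=1 x5=0:
g1 = x3 OR x4 = 1 OR 1 = 1
g2 = x5 AND g1 = 0 AND 1 = 0
g3 = NOT x2 = NOT 1 = 0
g4 = g3 OR g2 = 0 OR 0 = 0
g5 = g4 OR x1 = 0 OR 0 = 0
So g5 = 0 as required.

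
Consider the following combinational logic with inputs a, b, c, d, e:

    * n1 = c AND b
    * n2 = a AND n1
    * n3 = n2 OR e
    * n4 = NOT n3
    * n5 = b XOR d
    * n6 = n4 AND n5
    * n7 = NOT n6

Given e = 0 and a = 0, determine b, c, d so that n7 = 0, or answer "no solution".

b=0 c=0 d=1

n7 = NOT n6 must be 0, so n6 = 1.
n6 = n4 AND n5 must be 1, so both n4 = 1 and n5 = 1.
Check with e = 0 and a = 0 and b=0, c=0, d=1:
n1 = c AND b = 0 AND 0 = 0
n2 = a AND n1 = 0 AND 0 = 0
n3 = n2 OR e = 0 OR 0 = 0
n4 = NOT n3 = NOT 0 = 1
n5 = b XOR d = 0 XOR 1 = 1
n6 = n4 AND n5 = 1 AND 1 = 1
n7 = NOT n6 = NOT 1 = 0
So n7 = 0.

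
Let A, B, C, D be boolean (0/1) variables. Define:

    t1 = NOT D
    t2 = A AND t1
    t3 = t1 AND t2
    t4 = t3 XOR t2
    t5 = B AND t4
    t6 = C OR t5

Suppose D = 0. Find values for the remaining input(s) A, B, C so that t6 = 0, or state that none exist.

Check with D = 0 and A=0, B=1, C=0:
t1 = NOT D = NOT 0 = 1
t2 = A AND t1 = 0 AND 1 = 0
t3 = t1 AND t2 = 1 AND 0 = 0
t4 = t3 XOR t2 = 0 XOR 0 = 0
t5 = B AND t4 = 1 AND 0 = 0
t6 = C OR t5 = 0 OR 0 = 0
So t6 = 0.

A=0 B=1 C=0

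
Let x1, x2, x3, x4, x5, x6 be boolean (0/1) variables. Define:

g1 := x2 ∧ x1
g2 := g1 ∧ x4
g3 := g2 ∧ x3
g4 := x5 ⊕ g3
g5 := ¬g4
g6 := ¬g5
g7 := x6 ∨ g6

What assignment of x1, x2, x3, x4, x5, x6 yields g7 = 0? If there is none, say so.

g7 = x6 ∨ g6 must be 0, so both x6 = 0 and g6 = 0.
g6 = ¬g5 must be 0, so g5 = 1.
g5 = ¬g4 must be 1, so g4 = 0.
Check with x1=1, x2=1, x3=0, x4=0, x5=0, x6=0:
g1 = x2 ∧ x1 = 1 ∧ 1 = 1
g2 = g1 ∧ x4 = 1 ∧ 0 = 0
g3 = g2 ∧ x3 = 0 ∧ 0 = 0
g4 = x5 ⊕ g3 = 0 ⊕ 0 = 0
g5 = ¬g4 = ¬0 = 1
g6 = ¬g5 = ¬1 = 0
g7 = x6 ∨ g6 = 0 ∨ 0 = 0
So g7 = 0 as required.

x1=1, x2=1, x3=0, x4=0, x5=0, x6=0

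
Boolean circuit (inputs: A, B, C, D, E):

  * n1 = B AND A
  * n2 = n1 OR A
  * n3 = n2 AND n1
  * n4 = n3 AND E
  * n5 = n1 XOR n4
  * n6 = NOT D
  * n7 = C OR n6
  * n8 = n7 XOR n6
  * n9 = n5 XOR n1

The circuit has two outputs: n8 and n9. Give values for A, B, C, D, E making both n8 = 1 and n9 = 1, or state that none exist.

Check with A=1 B=1 C=1 D=1 E=1:
n1 = B AND A = 1 AND 1 = 1
n2 = n1 OR A = 1 OR 1 = 1
n3 = n2 AND n1 = 1 AND 1 = 1
n4 = n3 AND E = 1 AND 1 = 1
n5 = n1 XOR n4 = 1 XOR 1 = 0
n6 = NOT D = NOT 1 = 0
n7 = C OR n6 = 1 OR 0 = 1
n8 = n7 XOR n6 = 1 XOR 0 = 1
n9 = n5 XOR n1 = 0 XOR 1 = 1
So n8 = 1 and n9 = 1.

A=1 B=1 C=1 D=1 E=1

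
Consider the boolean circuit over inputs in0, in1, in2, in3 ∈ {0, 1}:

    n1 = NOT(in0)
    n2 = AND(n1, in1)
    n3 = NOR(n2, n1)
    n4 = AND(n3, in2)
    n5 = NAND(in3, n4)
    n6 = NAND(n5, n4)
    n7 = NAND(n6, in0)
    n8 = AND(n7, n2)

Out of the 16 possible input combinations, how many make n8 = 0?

12

n8 = AND(n7, n2) must be 0, so at least one of n7, n2 is 0.
Enumerating the 16 input combinations, 12 give n8 = 0 and 4 give n8 = 1.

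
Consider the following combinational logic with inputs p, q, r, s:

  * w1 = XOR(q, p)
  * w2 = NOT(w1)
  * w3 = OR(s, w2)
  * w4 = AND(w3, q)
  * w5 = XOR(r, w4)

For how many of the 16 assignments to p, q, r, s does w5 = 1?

8

w5 = XOR(r, w4) must be 1, so r and w4 differ.
Enumerating the 16 input combinations, 8 give w5 = 1 and 8 give w5 = 0.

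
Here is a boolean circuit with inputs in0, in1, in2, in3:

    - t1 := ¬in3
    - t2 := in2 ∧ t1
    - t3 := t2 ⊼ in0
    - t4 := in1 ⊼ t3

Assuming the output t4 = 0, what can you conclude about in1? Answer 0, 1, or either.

1

t4 = in1 ⊼ t3 must be 0, so both in1 = 1 and t3 = 1.
Every assignment with t4 = 0 has in1 = 1; there are 7 such assignment(s).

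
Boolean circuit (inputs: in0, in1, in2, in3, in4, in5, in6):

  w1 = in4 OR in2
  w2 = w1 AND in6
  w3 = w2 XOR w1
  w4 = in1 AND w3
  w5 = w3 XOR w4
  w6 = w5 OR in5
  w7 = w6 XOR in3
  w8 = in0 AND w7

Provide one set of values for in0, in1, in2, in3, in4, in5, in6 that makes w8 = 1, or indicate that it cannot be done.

in0=1, in1=0, in2=1, in3=0, in4=1, in5=0, in6=0

w8 = in0 AND w7 must be 1, so both in0 = 1 and w7 = 1.
w7 = w6 XOR in3 must be 1, so w6 and in3 differ.
Check with in0=1, in1=0, in2=1, in3=0, in4=1, in5=0, in6=0:
w1 = in4 OR in2 = 1 OR 1 = 1
w2 = w1 AND in6 = 1 AND 0 = 0
w3 = w2 XOR w1 = 0 XOR 1 = 1
w4 = in1 AND w3 = 0 AND 1 = 0
w5 = w3 XOR w4 = 1 XOR 0 = 1
w6 = w5 OR in5 = 1 OR 0 = 1
w7 = w6 XOR in3 = 1 XOR 0 = 1
w8 = in0 AND w7 = 1 AND 1 = 1
So w8 = 1 as required.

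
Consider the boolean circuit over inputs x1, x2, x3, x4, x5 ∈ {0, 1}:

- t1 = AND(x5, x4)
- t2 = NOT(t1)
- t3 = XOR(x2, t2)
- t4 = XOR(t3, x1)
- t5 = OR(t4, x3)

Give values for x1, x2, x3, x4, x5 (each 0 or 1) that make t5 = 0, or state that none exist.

t5 = OR(t4, x3) must be 0, so both t4 = 0 and x3 = 0.
t4 = XOR(t3, x1) must be 0, so t3 and x1 are equal.
Check with x1=1 x2=0 x3=0 x4=1 x5=0:
t1 = AND(x5, x4) = AND(0, 1) = 0
t2 = NOT(t1) = NOT 0 = 1
t3 = XOR(x2, t2) = XOR(0, 1) = 1
t4 = XOR(t3, x1) = XOR(1, 1) = 0
t5 = OR(t4, x3) = OR(0, 0) = 0
So t5 = 0 as required.

x1=1 x2=0 x3=0 x4=1 x5=0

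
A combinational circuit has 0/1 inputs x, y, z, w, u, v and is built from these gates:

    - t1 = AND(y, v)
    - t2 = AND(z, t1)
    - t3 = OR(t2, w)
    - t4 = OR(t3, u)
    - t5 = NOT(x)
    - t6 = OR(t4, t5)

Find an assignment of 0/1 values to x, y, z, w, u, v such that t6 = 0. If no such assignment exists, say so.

x=1, y=0, z=0, w=0, u=0, v=0

t6 = OR(t4, t5) must be 0, so both t4 = 0 and t5 = 0.
t4 = OR(t3, u) must be 0, so both t3 = 0 and u = 0.
t5 = NOT(x) must be 0, so x = 1.
Check with x=1, y=0, z=0, w=0, u=0, v=0:
t1 = AND(y, v) = AND(0, 0) = 0
t2 = AND(z, t1) = AND(0, 0) = 0
t3 = OR(t2, w) = OR(0, 0) = 0
t4 = OR(t3, u) = OR(0, 0) = 0
t5 = NOT(x) = NOT 1 = 0
t6 = OR(t4, t5) = OR(0, 0) = 0
So t6 = 0 as required.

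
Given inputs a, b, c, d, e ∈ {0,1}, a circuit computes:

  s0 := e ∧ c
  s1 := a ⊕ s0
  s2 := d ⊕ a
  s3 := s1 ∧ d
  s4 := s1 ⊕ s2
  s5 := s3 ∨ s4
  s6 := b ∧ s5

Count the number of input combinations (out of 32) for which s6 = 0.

s6 = b ∧ s5 must be 0, so at least one of b, s5 is 0.
Enumerating the 32 input combinations, 23 give s6 = 0 and 9 give s6 = 1.

23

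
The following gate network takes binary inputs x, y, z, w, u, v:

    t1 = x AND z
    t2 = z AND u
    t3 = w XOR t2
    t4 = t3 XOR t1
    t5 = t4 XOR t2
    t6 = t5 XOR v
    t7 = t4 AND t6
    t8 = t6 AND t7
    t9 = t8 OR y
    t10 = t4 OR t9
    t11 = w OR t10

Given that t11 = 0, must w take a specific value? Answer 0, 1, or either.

0

t11 = w OR t10 must be 0, so both w = 0 and t10 = 0.
t10 = t4 OR t9 must be 0, so both t4 = 0 and t9 = 0.
Every assignment with t11 = 0 has w = 0; there are 12 such assignment(s).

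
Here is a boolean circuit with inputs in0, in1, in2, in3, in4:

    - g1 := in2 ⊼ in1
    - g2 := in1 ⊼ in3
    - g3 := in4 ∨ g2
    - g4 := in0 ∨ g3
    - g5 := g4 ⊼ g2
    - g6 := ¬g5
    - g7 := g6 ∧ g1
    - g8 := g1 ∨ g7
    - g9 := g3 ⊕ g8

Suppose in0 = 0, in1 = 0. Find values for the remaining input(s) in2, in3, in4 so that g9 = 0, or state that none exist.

g9 = g3 ⊕ g8 must be 0, so g3 and g8 are equal.
Check with in0 = 0, in1 = 0 and in2=0, in3=1, in4=0:
g1 = in2 ⊼ in1 = 0 ⊼ 0 = 1
g2 = in1 ⊼ in3 = 0 ⊼ 1 = 1
g3 = in4 ∨ g2 = 0 ∨ 1 = 1
g4 = in0 ∨ g3 = 0 ∨ 1 = 1
g5 = g4 ⊼ g2 = 1 ⊼ 1 = 0
g6 = ¬g5 = ¬0 = 1
g7 = g6 ∧ g1 = 1 ∧ 1 = 1
g8 = g1 ∨ g7 = 1 ∨ 1 = 1
g9 = g3 ⊕ g8 = 1 ⊕ 1 = 0
So g9 = 0.

in2=0, in3=1, in4=0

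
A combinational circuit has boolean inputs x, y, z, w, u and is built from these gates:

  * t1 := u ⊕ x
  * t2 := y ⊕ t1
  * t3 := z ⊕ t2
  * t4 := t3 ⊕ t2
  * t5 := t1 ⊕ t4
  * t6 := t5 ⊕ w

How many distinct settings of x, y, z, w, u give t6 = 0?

16

t6 = t5 ⊕ w must be 0, so t5 and w are equal.
Enumerating the 32 input combinations, 16 give t6 = 0 and 16 give t6 = 1.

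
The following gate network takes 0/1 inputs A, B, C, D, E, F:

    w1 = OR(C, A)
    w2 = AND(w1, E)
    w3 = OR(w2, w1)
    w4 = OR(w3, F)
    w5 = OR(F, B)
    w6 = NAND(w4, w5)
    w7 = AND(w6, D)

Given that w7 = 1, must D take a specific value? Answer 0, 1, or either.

w7 = AND(w6, D) must be 1, so both w6 = 1 and D = 1.
w6 = NAND(w4, w5) must be 1, so at least one of w4, w5 is 0.
Every assignment with w7 = 1 has D = 1; there are 10 such assignment(s).

1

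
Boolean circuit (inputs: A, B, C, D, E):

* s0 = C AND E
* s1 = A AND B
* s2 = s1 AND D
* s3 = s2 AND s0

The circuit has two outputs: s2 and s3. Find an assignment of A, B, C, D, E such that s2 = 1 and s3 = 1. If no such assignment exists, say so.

Check with A=1 B=1 C=1 D=1 E=1:
s0 = C AND E = 1 AND 1 = 1
s1 = A AND B = 1 AND 1 = 1
s2 = s1 AND D = 1 AND 1 = 1
s3 = s2 AND s0 = 1 AND 1 = 1
So s2 = 1 and s3 = 1.

A=1 B=1 C=1 D=1 E=1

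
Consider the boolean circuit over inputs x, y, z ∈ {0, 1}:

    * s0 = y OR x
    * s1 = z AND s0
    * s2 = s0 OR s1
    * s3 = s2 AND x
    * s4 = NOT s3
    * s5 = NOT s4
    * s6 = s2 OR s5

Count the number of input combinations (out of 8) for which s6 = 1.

6

s6 = s2 OR s5 must be 1, so at least one of s2, s5 is 1.
Enumerating the 8 input combinations, 6 give s6 = 1 and 2 give s6 = 0.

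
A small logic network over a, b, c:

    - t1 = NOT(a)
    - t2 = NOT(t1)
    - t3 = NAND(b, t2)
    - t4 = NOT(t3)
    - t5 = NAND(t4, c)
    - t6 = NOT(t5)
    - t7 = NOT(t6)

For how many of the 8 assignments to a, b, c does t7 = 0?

1

t7 = NOT(t6) must be 0, so t6 = 1.
t6 = NOT(t5) must be 1, so t5 = 0.
t5 = NAND(t4, c) must be 0, so both t4 = 1 and c = 1.
Satisfying assignments:
  a=1, b=1, c=1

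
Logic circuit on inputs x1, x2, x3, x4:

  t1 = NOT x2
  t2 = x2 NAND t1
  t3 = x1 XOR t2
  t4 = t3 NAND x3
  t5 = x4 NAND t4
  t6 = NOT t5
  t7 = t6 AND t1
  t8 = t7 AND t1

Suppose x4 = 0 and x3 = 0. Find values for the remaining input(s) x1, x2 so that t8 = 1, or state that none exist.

no solution exists

With x4 = 0 and x3 = 0 fixed, none of the 4 settings of x1, x2 give t8 = 1.
For example, with x1=0, x2=1:
t1 = NOT x2 = NOT 1 = 0
t2 = x2 NAND t1 = 1 NAND 0 = 1
t3 = x1 XOR t2 = 0 XOR 1 = 1
t4 = t3 NAND x3 = 1 NAND 0 = 1
t5 = x4 NAND t4 = 0 NAND 1 = 1
t6 = NOT t5 = NOT 1 = 0
t7 = t6 AND t1 = 0 AND 0 = 0
t8 = t7 AND t1 = 0 AND 0 = 0
giving t8 = 0 ≠ 1.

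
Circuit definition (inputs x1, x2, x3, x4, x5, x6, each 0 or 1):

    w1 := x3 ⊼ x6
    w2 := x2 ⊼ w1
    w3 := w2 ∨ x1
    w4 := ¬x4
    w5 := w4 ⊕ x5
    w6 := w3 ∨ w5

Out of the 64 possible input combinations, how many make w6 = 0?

6

w6 = w3 ∨ w5 must be 0, so both w3 = 0 and w5 = 0.
w3 = w2 ∨ x1 must be 0, so both w2 = 0 and x1 = 0.
w5 = w4 ⊕ x5 must be 0, so w4 and x5 are equal.
Enumerating the 64 input combinations, 6 give w6 = 0 and 58 give w6 = 1.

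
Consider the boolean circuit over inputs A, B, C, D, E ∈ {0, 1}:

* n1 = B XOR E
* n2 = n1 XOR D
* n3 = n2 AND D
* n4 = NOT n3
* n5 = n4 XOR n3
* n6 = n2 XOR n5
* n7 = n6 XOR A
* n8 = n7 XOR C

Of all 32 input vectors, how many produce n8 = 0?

n8 = n7 XOR C must be 0, so n7 and C are equal.
Enumerating the 32 input combinations, 16 give n8 = 0 and 16 give n8 = 1.

16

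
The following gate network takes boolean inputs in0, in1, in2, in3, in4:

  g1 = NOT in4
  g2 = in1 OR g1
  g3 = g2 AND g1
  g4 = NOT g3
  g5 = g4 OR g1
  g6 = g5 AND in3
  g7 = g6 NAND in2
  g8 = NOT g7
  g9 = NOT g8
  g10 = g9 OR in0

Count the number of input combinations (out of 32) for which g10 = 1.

g10 = g9 OR in0 must be 1, so at least one of g9, in0 is 1.
Enumerating the 32 input combinations, 28 give g10 = 1 and 4 give g10 = 0.

28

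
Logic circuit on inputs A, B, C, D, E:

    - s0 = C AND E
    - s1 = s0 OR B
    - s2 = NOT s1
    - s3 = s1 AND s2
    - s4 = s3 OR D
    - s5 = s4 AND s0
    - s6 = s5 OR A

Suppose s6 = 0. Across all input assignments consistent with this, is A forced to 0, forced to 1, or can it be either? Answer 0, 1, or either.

s6 = s5 OR A must be 0, so both s5 = 0 and A = 0.
s5 = s4 AND s0 must be 0, so at least one of s4, s0 is 0.
Every assignment with s6 = 0 has A = 0; there are 14 such assignment(s).

0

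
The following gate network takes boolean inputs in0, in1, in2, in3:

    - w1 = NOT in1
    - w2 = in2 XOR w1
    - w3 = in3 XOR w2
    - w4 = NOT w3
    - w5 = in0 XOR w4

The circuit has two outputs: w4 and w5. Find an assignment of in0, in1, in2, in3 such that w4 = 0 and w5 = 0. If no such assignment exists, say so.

Check with in0=0, in1=1, in2=1, in3=0:
w1 = NOT in1 = NOT 1 = 0
w2 = in2 XOR w1 = 1 XOR 0 = 1
w3 = in3 XOR w2 = 0 XOR 1 = 1
w4 = NOT w3 = NOT 1 = 0
w5 = in0 XOR w4 = 0 XOR 0 = 0
So w4 = 0 and w5 = 0.

in0=0, in1=1, in2=1, in3=0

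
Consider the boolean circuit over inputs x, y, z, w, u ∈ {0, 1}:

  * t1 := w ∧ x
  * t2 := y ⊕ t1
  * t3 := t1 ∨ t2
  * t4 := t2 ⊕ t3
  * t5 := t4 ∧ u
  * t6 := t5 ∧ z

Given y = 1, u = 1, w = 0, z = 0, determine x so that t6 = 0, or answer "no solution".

Check with y = 1, u = 1, w = 0, z = 0 and x=0:
t1 = w ∧ x = 0 ∧ 0 = 0
t2 = y ⊕ t1 = 1 ⊕ 0 = 1
t3 = t1 ∨ t2 = 0 ∨ 1 = 1
t4 = t2 ⊕ t3 = 1 ⊕ 1 = 0
t5 = t4 ∧ u = 0 ∧ 1 = 0
t6 = t5 ∧ z = 0 ∧ 0 = 0
So t6 = 0.

x=0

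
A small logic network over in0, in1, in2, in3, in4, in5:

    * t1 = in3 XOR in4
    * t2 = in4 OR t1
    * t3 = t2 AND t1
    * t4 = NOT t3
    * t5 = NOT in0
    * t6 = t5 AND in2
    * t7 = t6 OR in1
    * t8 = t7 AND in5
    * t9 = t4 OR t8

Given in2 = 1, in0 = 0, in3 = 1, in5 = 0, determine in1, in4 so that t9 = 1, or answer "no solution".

in1=1, in4=1

Check with in2 = 1, in0 = 0, in3 = 1, in5 = 0 and in1=1, in4=1:
t1 = in3 XOR in4 = 1 XOR 1 = 0
t2 = in4 OR t1 = 1 OR 0 = 1
t3 = t2 AND t1 = 1 AND 0 = 0
t4 = NOT t3 = NOT 0 = 1
t5 = NOT in0 = NOT 0 = 1
t6 = t5 AND in2 = 1 AND 1 = 1
t7 = t6 OR in1 = 1 OR 1 = 1
t8 = t7 AND in5 = 1 AND 0 = 0
t9 = t4 OR t8 = 1 OR 0 = 1
So t9 = 1.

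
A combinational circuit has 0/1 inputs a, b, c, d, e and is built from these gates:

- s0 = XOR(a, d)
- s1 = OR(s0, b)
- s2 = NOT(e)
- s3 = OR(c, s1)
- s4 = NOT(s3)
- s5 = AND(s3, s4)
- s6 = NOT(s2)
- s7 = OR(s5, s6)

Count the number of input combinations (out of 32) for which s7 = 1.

16

s7 = OR(s5, s6) must be 1, so at least one of s5, s6 is 1.
Enumerating the 32 input combinations, 16 give s7 = 1 and 16 give s7 = 0.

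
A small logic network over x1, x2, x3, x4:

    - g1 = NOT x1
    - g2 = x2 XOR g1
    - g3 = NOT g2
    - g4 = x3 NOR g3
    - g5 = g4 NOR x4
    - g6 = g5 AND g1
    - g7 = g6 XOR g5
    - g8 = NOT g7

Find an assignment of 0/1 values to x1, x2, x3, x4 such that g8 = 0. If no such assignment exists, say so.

x1=1 x2=0 x3=0 x4=0

Check with x1=1 x2=0 x3=0 x4=0:
g1 = NOT x1 = NOT 1 = 0
g2 = x2 XOR g1 = 0 XOR 0 = 0
g3 = NOT g2 = NOT 0 = 1
g4 = x3 NOR g3 = 0 NOR 1 = 0
g5 = g4 NOR x4 = 0 NOR 0 = 1
g6 = g5 AND g1 = 1 AND 0 = 0
g7 = g6 XOR g5 = 0 XOR 1 = 1
g8 = NOT g7 = NOT 1 = 0
So g8 = 0 as required.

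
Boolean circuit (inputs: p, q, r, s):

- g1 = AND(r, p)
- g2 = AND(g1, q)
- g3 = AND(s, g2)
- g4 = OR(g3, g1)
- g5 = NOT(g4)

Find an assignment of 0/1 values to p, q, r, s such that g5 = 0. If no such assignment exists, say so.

g5 = NOT(g4) must be 0, so g4 = 1.
g4 = OR(g3, g1) must be 1, so at least one of g3, g1 is 1.
Check with p=1, q=0, r=1, s=1:
g1 = AND(r, p) = AND(1, 1) = 1
g2 = AND(g1, q) = AND(1, 0) = 0
g3 = AND(s, g2) = AND(1, 0) = 0
g4 = OR(g3, g1) = OR(0, 1) = 1
g5 = NOT(g4) = NOT 1 = 0
So g5 = 0 as required.

p=1, q=0, r=1, s=1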